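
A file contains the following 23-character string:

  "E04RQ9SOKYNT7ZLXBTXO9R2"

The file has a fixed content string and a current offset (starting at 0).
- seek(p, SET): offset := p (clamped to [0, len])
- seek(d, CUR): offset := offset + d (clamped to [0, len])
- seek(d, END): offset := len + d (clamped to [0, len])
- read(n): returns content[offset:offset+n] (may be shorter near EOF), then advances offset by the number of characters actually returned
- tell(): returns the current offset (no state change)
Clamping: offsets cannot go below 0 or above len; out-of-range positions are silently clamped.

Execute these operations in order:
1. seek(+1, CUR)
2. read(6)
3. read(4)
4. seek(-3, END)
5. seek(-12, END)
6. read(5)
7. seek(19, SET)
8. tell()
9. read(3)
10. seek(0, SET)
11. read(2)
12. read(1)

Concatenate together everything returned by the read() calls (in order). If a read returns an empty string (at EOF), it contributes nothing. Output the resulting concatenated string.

Answer: 04RQ9SOKYNT7ZLXO9RE04

Derivation:
After 1 (seek(+1, CUR)): offset=1
After 2 (read(6)): returned '04RQ9S', offset=7
After 3 (read(4)): returned 'OKYN', offset=11
After 4 (seek(-3, END)): offset=20
After 5 (seek(-12, END)): offset=11
After 6 (read(5)): returned 'T7ZLX', offset=16
After 7 (seek(19, SET)): offset=19
After 8 (tell()): offset=19
After 9 (read(3)): returned 'O9R', offset=22
After 10 (seek(0, SET)): offset=0
After 11 (read(2)): returned 'E0', offset=2
After 12 (read(1)): returned '4', offset=3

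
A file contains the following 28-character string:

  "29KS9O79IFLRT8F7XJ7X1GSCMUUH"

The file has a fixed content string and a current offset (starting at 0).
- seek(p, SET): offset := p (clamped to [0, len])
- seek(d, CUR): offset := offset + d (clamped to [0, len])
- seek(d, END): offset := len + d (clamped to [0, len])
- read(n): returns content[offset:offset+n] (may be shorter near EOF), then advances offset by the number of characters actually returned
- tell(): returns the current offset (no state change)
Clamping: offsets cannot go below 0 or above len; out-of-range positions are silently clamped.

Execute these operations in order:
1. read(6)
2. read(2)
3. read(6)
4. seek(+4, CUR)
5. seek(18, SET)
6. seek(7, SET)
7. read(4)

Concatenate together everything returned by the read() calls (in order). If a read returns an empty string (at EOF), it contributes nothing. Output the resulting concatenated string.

Answer: 29KS9O79IFLRT89IFL

Derivation:
After 1 (read(6)): returned '29KS9O', offset=6
After 2 (read(2)): returned '79', offset=8
After 3 (read(6)): returned 'IFLRT8', offset=14
After 4 (seek(+4, CUR)): offset=18
After 5 (seek(18, SET)): offset=18
After 6 (seek(7, SET)): offset=7
After 7 (read(4)): returned '9IFL', offset=11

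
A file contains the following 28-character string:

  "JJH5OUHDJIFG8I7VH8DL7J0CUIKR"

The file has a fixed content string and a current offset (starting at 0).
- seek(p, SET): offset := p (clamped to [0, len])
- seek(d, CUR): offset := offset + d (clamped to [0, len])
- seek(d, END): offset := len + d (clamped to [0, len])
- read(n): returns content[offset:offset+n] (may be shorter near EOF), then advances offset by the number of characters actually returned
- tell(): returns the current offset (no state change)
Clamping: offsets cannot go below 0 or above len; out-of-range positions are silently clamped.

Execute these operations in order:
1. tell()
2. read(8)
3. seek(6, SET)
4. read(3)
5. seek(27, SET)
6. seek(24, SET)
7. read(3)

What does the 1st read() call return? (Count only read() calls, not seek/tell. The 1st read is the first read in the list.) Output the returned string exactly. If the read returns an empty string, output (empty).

Answer: JJH5OUHD

Derivation:
After 1 (tell()): offset=0
After 2 (read(8)): returned 'JJH5OUHD', offset=8
After 3 (seek(6, SET)): offset=6
After 4 (read(3)): returned 'HDJ', offset=9
After 5 (seek(27, SET)): offset=27
After 6 (seek(24, SET)): offset=24
After 7 (read(3)): returned 'UIK', offset=27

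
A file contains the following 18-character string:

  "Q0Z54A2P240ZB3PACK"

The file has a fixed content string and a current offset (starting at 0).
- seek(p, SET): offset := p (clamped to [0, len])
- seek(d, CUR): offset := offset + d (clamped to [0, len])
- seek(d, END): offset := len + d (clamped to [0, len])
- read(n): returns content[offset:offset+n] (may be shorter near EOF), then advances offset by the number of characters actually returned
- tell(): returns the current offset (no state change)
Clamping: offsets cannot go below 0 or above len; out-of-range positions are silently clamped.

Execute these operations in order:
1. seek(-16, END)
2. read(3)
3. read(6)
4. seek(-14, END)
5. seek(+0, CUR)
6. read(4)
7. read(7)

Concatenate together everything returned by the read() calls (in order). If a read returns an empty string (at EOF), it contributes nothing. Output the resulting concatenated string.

Answer: Z54A2P2404A2P240ZB3P

Derivation:
After 1 (seek(-16, END)): offset=2
After 2 (read(3)): returned 'Z54', offset=5
After 3 (read(6)): returned 'A2P240', offset=11
After 4 (seek(-14, END)): offset=4
After 5 (seek(+0, CUR)): offset=4
After 6 (read(4)): returned '4A2P', offset=8
After 7 (read(7)): returned '240ZB3P', offset=15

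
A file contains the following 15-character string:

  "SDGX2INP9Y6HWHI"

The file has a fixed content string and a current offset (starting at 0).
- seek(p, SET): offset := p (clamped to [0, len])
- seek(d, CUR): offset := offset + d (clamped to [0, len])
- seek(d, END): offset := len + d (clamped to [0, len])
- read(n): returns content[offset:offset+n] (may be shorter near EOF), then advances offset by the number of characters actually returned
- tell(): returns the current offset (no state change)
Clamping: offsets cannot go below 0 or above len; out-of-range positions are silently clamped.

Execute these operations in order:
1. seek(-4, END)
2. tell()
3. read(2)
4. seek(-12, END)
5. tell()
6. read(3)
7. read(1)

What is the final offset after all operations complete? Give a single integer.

Answer: 7

Derivation:
After 1 (seek(-4, END)): offset=11
After 2 (tell()): offset=11
After 3 (read(2)): returned 'HW', offset=13
After 4 (seek(-12, END)): offset=3
After 5 (tell()): offset=3
After 6 (read(3)): returned 'X2I', offset=6
After 7 (read(1)): returned 'N', offset=7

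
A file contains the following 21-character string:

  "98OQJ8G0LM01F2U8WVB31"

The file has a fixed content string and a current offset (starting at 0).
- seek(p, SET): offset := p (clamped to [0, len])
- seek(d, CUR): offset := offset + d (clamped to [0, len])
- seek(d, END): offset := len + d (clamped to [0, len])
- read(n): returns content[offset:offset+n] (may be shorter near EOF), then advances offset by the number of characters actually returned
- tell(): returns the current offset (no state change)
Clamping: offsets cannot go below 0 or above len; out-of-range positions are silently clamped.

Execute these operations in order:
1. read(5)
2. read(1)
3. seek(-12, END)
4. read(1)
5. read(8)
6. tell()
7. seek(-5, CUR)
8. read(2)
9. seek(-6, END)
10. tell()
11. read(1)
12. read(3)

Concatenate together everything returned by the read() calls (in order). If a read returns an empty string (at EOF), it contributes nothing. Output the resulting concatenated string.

Answer: 98OQJ8M01F2U8WV2U8WVB

Derivation:
After 1 (read(5)): returned '98OQJ', offset=5
After 2 (read(1)): returned '8', offset=6
After 3 (seek(-12, END)): offset=9
After 4 (read(1)): returned 'M', offset=10
After 5 (read(8)): returned '01F2U8WV', offset=18
After 6 (tell()): offset=18
After 7 (seek(-5, CUR)): offset=13
After 8 (read(2)): returned '2U', offset=15
After 9 (seek(-6, END)): offset=15
After 10 (tell()): offset=15
After 11 (read(1)): returned '8', offset=16
After 12 (read(3)): returned 'WVB', offset=19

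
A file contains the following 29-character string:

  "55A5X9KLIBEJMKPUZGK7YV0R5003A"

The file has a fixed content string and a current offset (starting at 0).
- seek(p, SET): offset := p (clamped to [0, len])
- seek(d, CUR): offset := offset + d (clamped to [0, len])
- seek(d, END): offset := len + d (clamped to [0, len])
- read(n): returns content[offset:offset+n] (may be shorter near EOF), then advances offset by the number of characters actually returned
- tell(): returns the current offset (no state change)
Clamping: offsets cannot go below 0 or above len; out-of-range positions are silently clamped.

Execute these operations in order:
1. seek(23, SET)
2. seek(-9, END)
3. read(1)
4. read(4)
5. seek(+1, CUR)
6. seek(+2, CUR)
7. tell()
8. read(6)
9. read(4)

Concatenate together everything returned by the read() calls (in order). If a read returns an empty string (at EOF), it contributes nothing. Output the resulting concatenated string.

Answer: YV0R5A

Derivation:
After 1 (seek(23, SET)): offset=23
After 2 (seek(-9, END)): offset=20
After 3 (read(1)): returned 'Y', offset=21
After 4 (read(4)): returned 'V0R5', offset=25
After 5 (seek(+1, CUR)): offset=26
After 6 (seek(+2, CUR)): offset=28
After 7 (tell()): offset=28
After 8 (read(6)): returned 'A', offset=29
After 9 (read(4)): returned '', offset=29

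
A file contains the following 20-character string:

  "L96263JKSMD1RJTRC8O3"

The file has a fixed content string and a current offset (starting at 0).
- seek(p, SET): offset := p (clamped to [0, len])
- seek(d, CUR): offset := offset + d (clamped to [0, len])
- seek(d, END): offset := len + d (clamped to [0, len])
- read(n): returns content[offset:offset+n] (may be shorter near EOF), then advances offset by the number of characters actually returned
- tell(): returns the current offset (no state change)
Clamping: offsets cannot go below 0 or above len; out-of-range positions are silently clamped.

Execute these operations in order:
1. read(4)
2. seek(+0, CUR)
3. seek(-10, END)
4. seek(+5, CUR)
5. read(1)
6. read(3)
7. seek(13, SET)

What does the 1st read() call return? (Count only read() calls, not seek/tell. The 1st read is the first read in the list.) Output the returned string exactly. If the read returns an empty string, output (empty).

After 1 (read(4)): returned 'L962', offset=4
After 2 (seek(+0, CUR)): offset=4
After 3 (seek(-10, END)): offset=10
After 4 (seek(+5, CUR)): offset=15
After 5 (read(1)): returned 'R', offset=16
After 6 (read(3)): returned 'C8O', offset=19
After 7 (seek(13, SET)): offset=13

Answer: L962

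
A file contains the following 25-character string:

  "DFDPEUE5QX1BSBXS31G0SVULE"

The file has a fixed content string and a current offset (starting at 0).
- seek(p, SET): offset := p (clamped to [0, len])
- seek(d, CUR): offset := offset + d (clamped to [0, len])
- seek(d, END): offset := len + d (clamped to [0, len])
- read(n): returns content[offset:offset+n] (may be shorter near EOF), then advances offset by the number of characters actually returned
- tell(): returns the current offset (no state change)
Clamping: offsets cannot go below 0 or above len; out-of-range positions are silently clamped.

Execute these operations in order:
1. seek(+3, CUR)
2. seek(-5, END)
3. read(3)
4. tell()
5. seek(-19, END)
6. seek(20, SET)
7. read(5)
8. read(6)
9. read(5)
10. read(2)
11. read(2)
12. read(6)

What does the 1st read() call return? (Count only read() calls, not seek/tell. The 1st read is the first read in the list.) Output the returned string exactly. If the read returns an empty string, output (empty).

Answer: SVU

Derivation:
After 1 (seek(+3, CUR)): offset=3
After 2 (seek(-5, END)): offset=20
After 3 (read(3)): returned 'SVU', offset=23
After 4 (tell()): offset=23
After 5 (seek(-19, END)): offset=6
After 6 (seek(20, SET)): offset=20
After 7 (read(5)): returned 'SVULE', offset=25
After 8 (read(6)): returned '', offset=25
After 9 (read(5)): returned '', offset=25
After 10 (read(2)): returned '', offset=25
After 11 (read(2)): returned '', offset=25
After 12 (read(6)): returned '', offset=25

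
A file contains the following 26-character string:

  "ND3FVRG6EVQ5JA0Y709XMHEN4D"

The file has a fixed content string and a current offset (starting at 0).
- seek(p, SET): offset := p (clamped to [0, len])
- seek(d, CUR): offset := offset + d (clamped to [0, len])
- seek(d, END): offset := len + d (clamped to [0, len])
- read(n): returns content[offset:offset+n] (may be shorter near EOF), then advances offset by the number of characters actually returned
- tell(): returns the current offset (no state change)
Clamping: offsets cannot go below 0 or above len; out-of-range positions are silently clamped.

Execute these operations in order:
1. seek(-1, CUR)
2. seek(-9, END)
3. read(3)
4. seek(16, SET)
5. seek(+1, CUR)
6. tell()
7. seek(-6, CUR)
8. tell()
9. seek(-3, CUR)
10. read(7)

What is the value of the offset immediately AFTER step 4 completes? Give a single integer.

After 1 (seek(-1, CUR)): offset=0
After 2 (seek(-9, END)): offset=17
After 3 (read(3)): returned '09X', offset=20
After 4 (seek(16, SET)): offset=16

Answer: 16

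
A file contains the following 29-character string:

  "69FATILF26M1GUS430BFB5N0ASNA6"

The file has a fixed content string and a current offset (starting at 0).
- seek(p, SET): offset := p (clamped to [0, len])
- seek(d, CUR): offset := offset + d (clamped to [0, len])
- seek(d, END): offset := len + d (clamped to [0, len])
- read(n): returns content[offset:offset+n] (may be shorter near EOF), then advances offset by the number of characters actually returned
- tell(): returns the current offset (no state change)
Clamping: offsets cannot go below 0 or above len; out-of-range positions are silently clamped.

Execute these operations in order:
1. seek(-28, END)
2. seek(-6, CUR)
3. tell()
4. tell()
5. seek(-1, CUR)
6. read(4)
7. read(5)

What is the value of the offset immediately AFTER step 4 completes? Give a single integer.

After 1 (seek(-28, END)): offset=1
After 2 (seek(-6, CUR)): offset=0
After 3 (tell()): offset=0
After 4 (tell()): offset=0

Answer: 0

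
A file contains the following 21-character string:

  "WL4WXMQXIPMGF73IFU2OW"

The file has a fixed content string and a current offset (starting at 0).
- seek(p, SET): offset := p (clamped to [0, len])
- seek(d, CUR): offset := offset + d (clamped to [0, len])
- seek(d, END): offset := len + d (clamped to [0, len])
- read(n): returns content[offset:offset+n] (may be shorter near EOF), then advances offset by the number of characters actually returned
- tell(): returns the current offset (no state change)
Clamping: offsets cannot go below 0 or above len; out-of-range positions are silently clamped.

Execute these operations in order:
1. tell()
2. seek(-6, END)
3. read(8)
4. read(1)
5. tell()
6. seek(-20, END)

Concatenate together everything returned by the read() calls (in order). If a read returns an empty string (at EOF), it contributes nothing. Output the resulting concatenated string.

After 1 (tell()): offset=0
After 2 (seek(-6, END)): offset=15
After 3 (read(8)): returned 'IFU2OW', offset=21
After 4 (read(1)): returned '', offset=21
After 5 (tell()): offset=21
After 6 (seek(-20, END)): offset=1

Answer: IFU2OW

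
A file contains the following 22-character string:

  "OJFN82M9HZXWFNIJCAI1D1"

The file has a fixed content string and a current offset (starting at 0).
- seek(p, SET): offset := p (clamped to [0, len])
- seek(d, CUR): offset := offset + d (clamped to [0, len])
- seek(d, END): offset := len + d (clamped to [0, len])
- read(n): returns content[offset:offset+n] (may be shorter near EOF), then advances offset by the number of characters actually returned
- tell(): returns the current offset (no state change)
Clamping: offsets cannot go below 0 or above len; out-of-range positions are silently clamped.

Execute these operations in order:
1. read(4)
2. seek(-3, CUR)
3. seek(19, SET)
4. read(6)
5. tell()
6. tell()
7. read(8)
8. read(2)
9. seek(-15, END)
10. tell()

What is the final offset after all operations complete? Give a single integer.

Answer: 7

Derivation:
After 1 (read(4)): returned 'OJFN', offset=4
After 2 (seek(-3, CUR)): offset=1
After 3 (seek(19, SET)): offset=19
After 4 (read(6)): returned '1D1', offset=22
After 5 (tell()): offset=22
After 6 (tell()): offset=22
After 7 (read(8)): returned '', offset=22
After 8 (read(2)): returned '', offset=22
After 9 (seek(-15, END)): offset=7
After 10 (tell()): offset=7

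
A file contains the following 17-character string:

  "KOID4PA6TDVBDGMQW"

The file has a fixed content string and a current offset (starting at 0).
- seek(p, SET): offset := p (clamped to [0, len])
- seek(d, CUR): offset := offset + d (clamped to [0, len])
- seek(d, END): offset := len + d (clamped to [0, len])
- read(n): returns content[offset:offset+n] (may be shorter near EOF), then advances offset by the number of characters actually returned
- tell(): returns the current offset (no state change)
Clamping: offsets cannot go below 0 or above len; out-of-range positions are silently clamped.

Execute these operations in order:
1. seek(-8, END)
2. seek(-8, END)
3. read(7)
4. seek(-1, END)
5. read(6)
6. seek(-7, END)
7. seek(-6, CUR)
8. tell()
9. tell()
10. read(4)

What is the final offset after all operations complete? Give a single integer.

Answer: 8

Derivation:
After 1 (seek(-8, END)): offset=9
After 2 (seek(-8, END)): offset=9
After 3 (read(7)): returned 'DVBDGMQ', offset=16
After 4 (seek(-1, END)): offset=16
After 5 (read(6)): returned 'W', offset=17
After 6 (seek(-7, END)): offset=10
After 7 (seek(-6, CUR)): offset=4
After 8 (tell()): offset=4
After 9 (tell()): offset=4
After 10 (read(4)): returned '4PA6', offset=8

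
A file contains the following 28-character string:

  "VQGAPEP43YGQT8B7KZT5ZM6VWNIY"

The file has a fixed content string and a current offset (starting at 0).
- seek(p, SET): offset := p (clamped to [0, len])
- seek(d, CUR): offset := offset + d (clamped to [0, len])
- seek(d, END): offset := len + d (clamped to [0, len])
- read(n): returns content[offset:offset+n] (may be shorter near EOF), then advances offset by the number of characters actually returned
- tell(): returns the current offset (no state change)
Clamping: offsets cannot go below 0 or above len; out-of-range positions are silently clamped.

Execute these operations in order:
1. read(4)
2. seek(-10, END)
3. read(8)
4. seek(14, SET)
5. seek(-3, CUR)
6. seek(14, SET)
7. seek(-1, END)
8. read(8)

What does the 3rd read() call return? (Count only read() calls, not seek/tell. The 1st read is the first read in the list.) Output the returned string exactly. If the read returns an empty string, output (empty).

After 1 (read(4)): returned 'VQGA', offset=4
After 2 (seek(-10, END)): offset=18
After 3 (read(8)): returned 'T5ZM6VWN', offset=26
After 4 (seek(14, SET)): offset=14
After 5 (seek(-3, CUR)): offset=11
After 6 (seek(14, SET)): offset=14
After 7 (seek(-1, END)): offset=27
After 8 (read(8)): returned 'Y', offset=28

Answer: Y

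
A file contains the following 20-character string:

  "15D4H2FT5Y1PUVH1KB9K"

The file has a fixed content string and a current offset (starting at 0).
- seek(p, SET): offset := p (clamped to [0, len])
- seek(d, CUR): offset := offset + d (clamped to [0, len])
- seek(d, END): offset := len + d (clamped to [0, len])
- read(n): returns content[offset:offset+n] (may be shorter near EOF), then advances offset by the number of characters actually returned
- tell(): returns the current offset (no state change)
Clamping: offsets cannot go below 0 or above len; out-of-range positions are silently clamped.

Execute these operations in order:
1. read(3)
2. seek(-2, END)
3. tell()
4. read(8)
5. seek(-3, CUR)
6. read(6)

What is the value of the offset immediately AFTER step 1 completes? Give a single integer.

After 1 (read(3)): returned '15D', offset=3

Answer: 3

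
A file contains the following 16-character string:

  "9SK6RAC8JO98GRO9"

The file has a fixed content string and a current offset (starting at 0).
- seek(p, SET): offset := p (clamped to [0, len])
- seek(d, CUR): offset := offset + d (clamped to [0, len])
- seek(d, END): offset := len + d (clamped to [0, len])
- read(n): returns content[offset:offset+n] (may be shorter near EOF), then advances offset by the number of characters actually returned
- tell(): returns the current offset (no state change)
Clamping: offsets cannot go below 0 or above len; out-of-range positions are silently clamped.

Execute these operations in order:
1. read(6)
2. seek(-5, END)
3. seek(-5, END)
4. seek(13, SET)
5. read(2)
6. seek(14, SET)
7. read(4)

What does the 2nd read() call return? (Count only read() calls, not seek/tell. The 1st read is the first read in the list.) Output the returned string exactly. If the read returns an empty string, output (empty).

Answer: RO

Derivation:
After 1 (read(6)): returned '9SK6RA', offset=6
After 2 (seek(-5, END)): offset=11
After 3 (seek(-5, END)): offset=11
After 4 (seek(13, SET)): offset=13
After 5 (read(2)): returned 'RO', offset=15
After 6 (seek(14, SET)): offset=14
After 7 (read(4)): returned 'O9', offset=16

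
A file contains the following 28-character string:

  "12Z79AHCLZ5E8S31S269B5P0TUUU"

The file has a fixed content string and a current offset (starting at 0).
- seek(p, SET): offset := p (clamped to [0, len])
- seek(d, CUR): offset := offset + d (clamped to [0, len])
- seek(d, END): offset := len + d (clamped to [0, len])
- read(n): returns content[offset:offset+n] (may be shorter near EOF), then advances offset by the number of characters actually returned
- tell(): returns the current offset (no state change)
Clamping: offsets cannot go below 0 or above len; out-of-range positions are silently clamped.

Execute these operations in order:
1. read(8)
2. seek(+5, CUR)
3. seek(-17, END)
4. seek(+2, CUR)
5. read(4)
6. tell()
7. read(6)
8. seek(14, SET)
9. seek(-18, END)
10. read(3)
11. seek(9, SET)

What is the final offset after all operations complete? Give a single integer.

Answer: 9

Derivation:
After 1 (read(8)): returned '12Z79AHC', offset=8
After 2 (seek(+5, CUR)): offset=13
After 3 (seek(-17, END)): offset=11
After 4 (seek(+2, CUR)): offset=13
After 5 (read(4)): returned 'S31S', offset=17
After 6 (tell()): offset=17
After 7 (read(6)): returned '269B5P', offset=23
After 8 (seek(14, SET)): offset=14
After 9 (seek(-18, END)): offset=10
After 10 (read(3)): returned '5E8', offset=13
After 11 (seek(9, SET)): offset=9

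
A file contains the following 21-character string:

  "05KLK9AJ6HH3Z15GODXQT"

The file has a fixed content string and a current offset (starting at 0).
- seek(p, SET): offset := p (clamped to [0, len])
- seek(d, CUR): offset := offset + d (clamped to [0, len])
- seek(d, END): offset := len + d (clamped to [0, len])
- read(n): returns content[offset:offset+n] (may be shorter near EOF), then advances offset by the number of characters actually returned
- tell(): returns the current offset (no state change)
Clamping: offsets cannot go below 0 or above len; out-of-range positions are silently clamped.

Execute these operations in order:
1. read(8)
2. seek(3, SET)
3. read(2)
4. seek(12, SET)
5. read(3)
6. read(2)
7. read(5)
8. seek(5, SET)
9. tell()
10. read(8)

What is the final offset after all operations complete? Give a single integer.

Answer: 13

Derivation:
After 1 (read(8)): returned '05KLK9AJ', offset=8
After 2 (seek(3, SET)): offset=3
After 3 (read(2)): returned 'LK', offset=5
After 4 (seek(12, SET)): offset=12
After 5 (read(3)): returned 'Z15', offset=15
After 6 (read(2)): returned 'GO', offset=17
After 7 (read(5)): returned 'DXQT', offset=21
After 8 (seek(5, SET)): offset=5
After 9 (tell()): offset=5
After 10 (read(8)): returned '9AJ6HH3Z', offset=13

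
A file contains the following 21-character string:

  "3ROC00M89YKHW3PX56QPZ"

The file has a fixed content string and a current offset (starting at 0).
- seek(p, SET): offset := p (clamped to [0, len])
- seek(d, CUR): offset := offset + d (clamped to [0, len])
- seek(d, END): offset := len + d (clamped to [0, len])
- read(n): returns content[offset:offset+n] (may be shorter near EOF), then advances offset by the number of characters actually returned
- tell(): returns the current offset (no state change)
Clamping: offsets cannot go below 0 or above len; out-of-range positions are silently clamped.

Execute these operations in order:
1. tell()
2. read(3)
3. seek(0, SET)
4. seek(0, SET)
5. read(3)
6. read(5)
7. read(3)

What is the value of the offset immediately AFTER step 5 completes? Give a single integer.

Answer: 3

Derivation:
After 1 (tell()): offset=0
After 2 (read(3)): returned '3RO', offset=3
After 3 (seek(0, SET)): offset=0
After 4 (seek(0, SET)): offset=0
After 5 (read(3)): returned '3RO', offset=3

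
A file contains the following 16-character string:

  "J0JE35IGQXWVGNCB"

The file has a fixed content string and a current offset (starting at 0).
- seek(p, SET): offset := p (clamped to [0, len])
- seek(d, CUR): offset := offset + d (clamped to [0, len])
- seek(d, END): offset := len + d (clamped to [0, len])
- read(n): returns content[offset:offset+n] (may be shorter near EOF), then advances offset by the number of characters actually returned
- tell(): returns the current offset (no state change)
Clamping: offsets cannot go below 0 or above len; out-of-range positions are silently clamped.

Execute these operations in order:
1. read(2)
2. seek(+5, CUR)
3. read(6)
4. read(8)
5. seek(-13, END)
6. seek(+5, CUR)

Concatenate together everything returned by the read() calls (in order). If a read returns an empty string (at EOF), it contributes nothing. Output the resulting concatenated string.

Answer: J0GQXWVGNCB

Derivation:
After 1 (read(2)): returned 'J0', offset=2
After 2 (seek(+5, CUR)): offset=7
After 3 (read(6)): returned 'GQXWVG', offset=13
After 4 (read(8)): returned 'NCB', offset=16
After 5 (seek(-13, END)): offset=3
After 6 (seek(+5, CUR)): offset=8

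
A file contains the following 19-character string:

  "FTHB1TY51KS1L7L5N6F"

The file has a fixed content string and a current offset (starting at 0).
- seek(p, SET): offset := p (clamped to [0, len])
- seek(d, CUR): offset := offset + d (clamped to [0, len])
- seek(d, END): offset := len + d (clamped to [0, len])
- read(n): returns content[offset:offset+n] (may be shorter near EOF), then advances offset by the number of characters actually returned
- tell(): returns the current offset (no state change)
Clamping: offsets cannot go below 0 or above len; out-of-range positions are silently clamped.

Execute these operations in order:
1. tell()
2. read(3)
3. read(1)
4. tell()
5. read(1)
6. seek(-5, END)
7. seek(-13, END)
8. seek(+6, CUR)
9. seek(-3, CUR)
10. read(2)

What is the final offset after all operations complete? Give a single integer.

After 1 (tell()): offset=0
After 2 (read(3)): returned 'FTH', offset=3
After 3 (read(1)): returned 'B', offset=4
After 4 (tell()): offset=4
After 5 (read(1)): returned '1', offset=5
After 6 (seek(-5, END)): offset=14
After 7 (seek(-13, END)): offset=6
After 8 (seek(+6, CUR)): offset=12
After 9 (seek(-3, CUR)): offset=9
After 10 (read(2)): returned 'KS', offset=11

Answer: 11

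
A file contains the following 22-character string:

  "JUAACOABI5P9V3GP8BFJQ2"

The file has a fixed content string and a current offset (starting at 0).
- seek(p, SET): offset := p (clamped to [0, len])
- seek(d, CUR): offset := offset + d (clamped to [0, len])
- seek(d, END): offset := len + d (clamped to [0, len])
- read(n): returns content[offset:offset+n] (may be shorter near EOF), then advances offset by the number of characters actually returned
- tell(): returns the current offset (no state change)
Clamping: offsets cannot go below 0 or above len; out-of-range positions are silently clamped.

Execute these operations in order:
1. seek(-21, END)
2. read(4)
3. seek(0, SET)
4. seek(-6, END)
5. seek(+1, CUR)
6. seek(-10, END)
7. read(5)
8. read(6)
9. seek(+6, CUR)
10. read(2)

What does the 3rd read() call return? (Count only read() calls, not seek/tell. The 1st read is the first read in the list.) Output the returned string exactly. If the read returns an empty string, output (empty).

Answer: BFJQ2

Derivation:
After 1 (seek(-21, END)): offset=1
After 2 (read(4)): returned 'UAAC', offset=5
After 3 (seek(0, SET)): offset=0
After 4 (seek(-6, END)): offset=16
After 5 (seek(+1, CUR)): offset=17
After 6 (seek(-10, END)): offset=12
After 7 (read(5)): returned 'V3GP8', offset=17
After 8 (read(6)): returned 'BFJQ2', offset=22
After 9 (seek(+6, CUR)): offset=22
After 10 (read(2)): returned '', offset=22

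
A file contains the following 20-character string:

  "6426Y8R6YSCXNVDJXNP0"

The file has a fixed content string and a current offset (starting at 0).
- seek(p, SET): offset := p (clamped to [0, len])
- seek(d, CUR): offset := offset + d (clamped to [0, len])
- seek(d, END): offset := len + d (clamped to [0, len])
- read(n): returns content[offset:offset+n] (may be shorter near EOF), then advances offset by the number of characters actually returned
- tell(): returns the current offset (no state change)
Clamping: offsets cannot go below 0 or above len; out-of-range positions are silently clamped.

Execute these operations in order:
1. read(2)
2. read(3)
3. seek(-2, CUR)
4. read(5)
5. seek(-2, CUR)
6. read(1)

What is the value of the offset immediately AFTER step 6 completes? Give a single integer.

Answer: 7

Derivation:
After 1 (read(2)): returned '64', offset=2
After 2 (read(3)): returned '26Y', offset=5
After 3 (seek(-2, CUR)): offset=3
After 4 (read(5)): returned '6Y8R6', offset=8
After 5 (seek(-2, CUR)): offset=6
After 6 (read(1)): returned 'R', offset=7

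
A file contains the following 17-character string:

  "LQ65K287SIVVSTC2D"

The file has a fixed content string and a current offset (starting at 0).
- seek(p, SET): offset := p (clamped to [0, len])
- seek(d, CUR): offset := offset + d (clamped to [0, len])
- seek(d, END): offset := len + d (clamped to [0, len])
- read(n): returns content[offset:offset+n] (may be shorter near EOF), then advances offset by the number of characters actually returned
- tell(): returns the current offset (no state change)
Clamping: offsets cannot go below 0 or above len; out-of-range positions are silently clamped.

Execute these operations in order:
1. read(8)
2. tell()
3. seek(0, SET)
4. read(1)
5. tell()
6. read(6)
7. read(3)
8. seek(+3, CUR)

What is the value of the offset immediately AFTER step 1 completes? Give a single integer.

After 1 (read(8)): returned 'LQ65K287', offset=8

Answer: 8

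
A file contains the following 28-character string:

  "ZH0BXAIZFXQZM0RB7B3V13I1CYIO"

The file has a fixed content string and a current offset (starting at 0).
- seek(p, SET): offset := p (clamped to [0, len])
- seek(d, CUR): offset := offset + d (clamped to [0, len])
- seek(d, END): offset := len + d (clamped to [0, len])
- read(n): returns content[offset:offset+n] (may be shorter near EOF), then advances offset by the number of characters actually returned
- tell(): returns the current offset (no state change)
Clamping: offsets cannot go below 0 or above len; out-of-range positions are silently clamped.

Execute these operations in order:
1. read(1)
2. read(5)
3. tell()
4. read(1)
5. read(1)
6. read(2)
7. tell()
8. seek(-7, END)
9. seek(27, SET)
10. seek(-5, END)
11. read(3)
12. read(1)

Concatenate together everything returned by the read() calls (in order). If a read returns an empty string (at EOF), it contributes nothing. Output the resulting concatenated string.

After 1 (read(1)): returned 'Z', offset=1
After 2 (read(5)): returned 'H0BXA', offset=6
After 3 (tell()): offset=6
After 4 (read(1)): returned 'I', offset=7
After 5 (read(1)): returned 'Z', offset=8
After 6 (read(2)): returned 'FX', offset=10
After 7 (tell()): offset=10
After 8 (seek(-7, END)): offset=21
After 9 (seek(27, SET)): offset=27
After 10 (seek(-5, END)): offset=23
After 11 (read(3)): returned '1CY', offset=26
After 12 (read(1)): returned 'I', offset=27

Answer: ZH0BXAIZFX1CYI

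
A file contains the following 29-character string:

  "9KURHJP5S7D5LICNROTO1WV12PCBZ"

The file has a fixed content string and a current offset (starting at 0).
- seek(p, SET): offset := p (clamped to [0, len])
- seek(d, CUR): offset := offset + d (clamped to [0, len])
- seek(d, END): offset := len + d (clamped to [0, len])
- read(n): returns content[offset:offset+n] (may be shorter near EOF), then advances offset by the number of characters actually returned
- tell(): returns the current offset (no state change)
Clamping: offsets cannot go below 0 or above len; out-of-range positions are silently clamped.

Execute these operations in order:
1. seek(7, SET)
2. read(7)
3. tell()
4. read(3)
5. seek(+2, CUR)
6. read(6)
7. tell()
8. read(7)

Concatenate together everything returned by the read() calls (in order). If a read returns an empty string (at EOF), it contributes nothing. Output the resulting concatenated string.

Answer: 5S7D5LICNRO1WV12PCBZ

Derivation:
After 1 (seek(7, SET)): offset=7
After 2 (read(7)): returned '5S7D5LI', offset=14
After 3 (tell()): offset=14
After 4 (read(3)): returned 'CNR', offset=17
After 5 (seek(+2, CUR)): offset=19
After 6 (read(6)): returned 'O1WV12', offset=25
After 7 (tell()): offset=25
After 8 (read(7)): returned 'PCBZ', offset=29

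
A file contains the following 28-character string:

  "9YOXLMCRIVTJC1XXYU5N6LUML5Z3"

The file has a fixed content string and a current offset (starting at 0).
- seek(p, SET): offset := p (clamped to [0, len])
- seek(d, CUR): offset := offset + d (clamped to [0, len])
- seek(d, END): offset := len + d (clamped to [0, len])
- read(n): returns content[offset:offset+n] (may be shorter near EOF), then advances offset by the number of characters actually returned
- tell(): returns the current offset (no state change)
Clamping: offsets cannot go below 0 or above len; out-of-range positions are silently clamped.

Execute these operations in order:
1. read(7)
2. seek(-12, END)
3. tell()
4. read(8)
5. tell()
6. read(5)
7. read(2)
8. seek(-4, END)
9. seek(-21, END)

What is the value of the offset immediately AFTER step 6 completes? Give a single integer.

Answer: 28

Derivation:
After 1 (read(7)): returned '9YOXLMC', offset=7
After 2 (seek(-12, END)): offset=16
After 3 (tell()): offset=16
After 4 (read(8)): returned 'YU5N6LUM', offset=24
After 5 (tell()): offset=24
After 6 (read(5)): returned 'L5Z3', offset=28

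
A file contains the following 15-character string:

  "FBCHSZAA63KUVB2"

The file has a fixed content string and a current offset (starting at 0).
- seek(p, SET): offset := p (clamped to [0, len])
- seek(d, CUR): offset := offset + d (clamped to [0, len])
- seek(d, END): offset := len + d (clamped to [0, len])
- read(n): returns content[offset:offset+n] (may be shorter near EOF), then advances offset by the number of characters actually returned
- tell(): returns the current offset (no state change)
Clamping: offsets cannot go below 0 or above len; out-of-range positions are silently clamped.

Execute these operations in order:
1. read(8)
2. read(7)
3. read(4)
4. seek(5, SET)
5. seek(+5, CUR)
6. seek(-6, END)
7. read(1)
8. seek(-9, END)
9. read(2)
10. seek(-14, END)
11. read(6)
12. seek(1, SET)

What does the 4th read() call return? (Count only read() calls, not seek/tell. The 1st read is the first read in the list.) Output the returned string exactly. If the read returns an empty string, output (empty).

After 1 (read(8)): returned 'FBCHSZAA', offset=8
After 2 (read(7)): returned '63KUVB2', offset=15
After 3 (read(4)): returned '', offset=15
After 4 (seek(5, SET)): offset=5
After 5 (seek(+5, CUR)): offset=10
After 6 (seek(-6, END)): offset=9
After 7 (read(1)): returned '3', offset=10
After 8 (seek(-9, END)): offset=6
After 9 (read(2)): returned 'AA', offset=8
After 10 (seek(-14, END)): offset=1
After 11 (read(6)): returned 'BCHSZA', offset=7
After 12 (seek(1, SET)): offset=1

Answer: 3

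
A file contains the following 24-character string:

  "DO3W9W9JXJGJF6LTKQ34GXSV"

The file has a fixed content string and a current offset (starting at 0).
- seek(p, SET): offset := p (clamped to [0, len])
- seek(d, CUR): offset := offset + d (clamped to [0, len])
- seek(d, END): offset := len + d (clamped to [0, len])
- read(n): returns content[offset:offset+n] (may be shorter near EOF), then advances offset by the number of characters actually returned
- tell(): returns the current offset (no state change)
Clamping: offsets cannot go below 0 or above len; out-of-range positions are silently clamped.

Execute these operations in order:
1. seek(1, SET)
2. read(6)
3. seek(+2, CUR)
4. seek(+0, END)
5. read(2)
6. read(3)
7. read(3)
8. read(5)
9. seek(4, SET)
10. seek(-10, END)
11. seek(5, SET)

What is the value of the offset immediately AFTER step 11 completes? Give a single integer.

Answer: 5

Derivation:
After 1 (seek(1, SET)): offset=1
After 2 (read(6)): returned 'O3W9W9', offset=7
After 3 (seek(+2, CUR)): offset=9
After 4 (seek(+0, END)): offset=24
After 5 (read(2)): returned '', offset=24
After 6 (read(3)): returned '', offset=24
After 7 (read(3)): returned '', offset=24
After 8 (read(5)): returned '', offset=24
After 9 (seek(4, SET)): offset=4
After 10 (seek(-10, END)): offset=14
After 11 (seek(5, SET)): offset=5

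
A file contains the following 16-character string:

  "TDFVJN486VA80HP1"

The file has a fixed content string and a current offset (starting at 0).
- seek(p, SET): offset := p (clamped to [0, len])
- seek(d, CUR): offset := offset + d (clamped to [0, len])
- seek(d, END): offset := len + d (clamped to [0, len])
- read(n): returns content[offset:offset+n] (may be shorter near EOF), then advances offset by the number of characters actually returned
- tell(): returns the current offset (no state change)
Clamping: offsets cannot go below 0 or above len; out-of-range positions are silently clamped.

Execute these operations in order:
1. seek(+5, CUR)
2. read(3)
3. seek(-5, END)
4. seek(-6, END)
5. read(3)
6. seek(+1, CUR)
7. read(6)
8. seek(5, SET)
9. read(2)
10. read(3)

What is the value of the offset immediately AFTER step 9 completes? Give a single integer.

Answer: 7

Derivation:
After 1 (seek(+5, CUR)): offset=5
After 2 (read(3)): returned 'N48', offset=8
After 3 (seek(-5, END)): offset=11
After 4 (seek(-6, END)): offset=10
After 5 (read(3)): returned 'A80', offset=13
After 6 (seek(+1, CUR)): offset=14
After 7 (read(6)): returned 'P1', offset=16
After 8 (seek(5, SET)): offset=5
After 9 (read(2)): returned 'N4', offset=7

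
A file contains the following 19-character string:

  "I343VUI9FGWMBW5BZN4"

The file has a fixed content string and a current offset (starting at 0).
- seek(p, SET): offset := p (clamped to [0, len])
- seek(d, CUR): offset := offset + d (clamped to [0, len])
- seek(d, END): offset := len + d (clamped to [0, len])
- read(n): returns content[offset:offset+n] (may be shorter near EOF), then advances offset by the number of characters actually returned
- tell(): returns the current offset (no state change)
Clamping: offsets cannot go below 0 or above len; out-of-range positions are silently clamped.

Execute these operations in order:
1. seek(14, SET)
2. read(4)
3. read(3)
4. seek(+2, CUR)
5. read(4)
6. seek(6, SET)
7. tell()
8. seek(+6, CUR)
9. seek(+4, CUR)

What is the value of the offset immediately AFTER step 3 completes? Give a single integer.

Answer: 19

Derivation:
After 1 (seek(14, SET)): offset=14
After 2 (read(4)): returned '5BZN', offset=18
After 3 (read(3)): returned '4', offset=19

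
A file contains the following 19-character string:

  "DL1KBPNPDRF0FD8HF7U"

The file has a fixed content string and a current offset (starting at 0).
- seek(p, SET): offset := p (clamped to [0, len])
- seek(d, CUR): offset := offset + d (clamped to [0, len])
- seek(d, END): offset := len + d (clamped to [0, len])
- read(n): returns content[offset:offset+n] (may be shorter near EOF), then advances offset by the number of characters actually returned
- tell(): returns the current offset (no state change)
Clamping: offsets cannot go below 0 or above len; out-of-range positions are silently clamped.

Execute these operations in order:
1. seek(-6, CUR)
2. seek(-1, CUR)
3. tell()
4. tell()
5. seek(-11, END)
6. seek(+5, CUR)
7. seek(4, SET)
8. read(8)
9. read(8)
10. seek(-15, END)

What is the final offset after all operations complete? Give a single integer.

Answer: 4

Derivation:
After 1 (seek(-6, CUR)): offset=0
After 2 (seek(-1, CUR)): offset=0
After 3 (tell()): offset=0
After 4 (tell()): offset=0
After 5 (seek(-11, END)): offset=8
After 6 (seek(+5, CUR)): offset=13
After 7 (seek(4, SET)): offset=4
After 8 (read(8)): returned 'BPNPDRF0', offset=12
After 9 (read(8)): returned 'FD8HF7U', offset=19
After 10 (seek(-15, END)): offset=4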